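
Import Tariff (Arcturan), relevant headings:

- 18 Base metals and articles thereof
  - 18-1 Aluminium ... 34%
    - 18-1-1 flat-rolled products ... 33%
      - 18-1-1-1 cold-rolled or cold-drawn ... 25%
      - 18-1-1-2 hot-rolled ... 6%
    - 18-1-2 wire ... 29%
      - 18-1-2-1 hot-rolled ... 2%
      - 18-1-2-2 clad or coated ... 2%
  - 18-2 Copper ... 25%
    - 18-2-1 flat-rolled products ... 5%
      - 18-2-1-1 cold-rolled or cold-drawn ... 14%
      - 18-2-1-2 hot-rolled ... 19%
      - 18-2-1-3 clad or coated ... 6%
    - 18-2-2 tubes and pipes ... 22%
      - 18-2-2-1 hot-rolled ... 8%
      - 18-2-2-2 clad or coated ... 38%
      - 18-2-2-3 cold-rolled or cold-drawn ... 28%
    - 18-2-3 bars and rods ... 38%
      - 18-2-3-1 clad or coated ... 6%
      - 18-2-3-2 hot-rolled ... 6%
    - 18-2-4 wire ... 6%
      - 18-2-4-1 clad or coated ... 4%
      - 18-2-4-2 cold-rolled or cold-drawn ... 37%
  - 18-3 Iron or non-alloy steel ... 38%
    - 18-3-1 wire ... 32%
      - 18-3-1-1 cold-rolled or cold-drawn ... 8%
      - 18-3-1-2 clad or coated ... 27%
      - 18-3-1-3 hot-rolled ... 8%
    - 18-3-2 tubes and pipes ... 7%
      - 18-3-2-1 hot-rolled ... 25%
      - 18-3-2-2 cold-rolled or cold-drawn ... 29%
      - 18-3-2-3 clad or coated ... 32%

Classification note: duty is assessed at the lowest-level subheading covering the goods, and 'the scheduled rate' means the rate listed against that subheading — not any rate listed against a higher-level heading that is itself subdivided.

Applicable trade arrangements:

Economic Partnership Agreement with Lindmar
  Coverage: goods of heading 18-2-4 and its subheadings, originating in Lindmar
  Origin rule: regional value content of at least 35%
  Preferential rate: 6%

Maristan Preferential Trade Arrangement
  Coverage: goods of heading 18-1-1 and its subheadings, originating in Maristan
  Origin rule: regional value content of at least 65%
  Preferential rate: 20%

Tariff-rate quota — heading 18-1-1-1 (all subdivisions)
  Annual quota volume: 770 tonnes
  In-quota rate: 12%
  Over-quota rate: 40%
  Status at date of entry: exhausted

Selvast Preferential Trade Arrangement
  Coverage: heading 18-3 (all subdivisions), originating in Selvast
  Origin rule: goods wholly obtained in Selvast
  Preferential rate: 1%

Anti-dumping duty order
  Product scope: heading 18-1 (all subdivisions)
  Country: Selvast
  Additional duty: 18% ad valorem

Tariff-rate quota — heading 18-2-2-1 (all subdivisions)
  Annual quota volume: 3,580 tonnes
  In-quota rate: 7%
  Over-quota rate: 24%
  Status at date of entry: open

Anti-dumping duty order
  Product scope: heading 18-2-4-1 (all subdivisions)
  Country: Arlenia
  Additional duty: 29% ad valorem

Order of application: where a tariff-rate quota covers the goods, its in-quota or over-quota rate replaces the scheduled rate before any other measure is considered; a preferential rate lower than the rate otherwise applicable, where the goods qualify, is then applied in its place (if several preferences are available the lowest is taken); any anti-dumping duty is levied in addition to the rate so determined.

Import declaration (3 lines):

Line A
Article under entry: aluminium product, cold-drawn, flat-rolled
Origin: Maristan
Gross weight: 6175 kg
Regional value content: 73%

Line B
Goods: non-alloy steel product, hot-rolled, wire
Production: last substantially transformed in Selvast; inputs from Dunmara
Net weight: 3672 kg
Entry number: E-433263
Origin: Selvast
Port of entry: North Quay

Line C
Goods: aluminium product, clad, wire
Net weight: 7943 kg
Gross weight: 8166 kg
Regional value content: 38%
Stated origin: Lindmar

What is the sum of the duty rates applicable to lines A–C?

Line A: aluminium → 18-1; flat-rolled → 18-1-1; cold-drawn → 18-1-1-1. Scheduled 25%. quota on 18-1-1-1 exhausted → over-quota 40%; Maristan agreement on 18-1-1: RVC ≥ 65% → 20% available; preferential 20%. → 20%.
Line B: non-alloy steel → 18-3; wire → 18-3-1; hot-rolled → 18-3-1-3. Scheduled 8%. Selvast agreement on 18-3: not wholly obtained. → 8%.
Line C: aluminium → 18-1; wire → 18-1-2; clad → 18-1-2-2. Scheduled 2%. Lindmar agreement on 18-2-4: 18-1-2-2 not covered. → 2%.
Sum: 20% + 8% + 2% = 30%.

30%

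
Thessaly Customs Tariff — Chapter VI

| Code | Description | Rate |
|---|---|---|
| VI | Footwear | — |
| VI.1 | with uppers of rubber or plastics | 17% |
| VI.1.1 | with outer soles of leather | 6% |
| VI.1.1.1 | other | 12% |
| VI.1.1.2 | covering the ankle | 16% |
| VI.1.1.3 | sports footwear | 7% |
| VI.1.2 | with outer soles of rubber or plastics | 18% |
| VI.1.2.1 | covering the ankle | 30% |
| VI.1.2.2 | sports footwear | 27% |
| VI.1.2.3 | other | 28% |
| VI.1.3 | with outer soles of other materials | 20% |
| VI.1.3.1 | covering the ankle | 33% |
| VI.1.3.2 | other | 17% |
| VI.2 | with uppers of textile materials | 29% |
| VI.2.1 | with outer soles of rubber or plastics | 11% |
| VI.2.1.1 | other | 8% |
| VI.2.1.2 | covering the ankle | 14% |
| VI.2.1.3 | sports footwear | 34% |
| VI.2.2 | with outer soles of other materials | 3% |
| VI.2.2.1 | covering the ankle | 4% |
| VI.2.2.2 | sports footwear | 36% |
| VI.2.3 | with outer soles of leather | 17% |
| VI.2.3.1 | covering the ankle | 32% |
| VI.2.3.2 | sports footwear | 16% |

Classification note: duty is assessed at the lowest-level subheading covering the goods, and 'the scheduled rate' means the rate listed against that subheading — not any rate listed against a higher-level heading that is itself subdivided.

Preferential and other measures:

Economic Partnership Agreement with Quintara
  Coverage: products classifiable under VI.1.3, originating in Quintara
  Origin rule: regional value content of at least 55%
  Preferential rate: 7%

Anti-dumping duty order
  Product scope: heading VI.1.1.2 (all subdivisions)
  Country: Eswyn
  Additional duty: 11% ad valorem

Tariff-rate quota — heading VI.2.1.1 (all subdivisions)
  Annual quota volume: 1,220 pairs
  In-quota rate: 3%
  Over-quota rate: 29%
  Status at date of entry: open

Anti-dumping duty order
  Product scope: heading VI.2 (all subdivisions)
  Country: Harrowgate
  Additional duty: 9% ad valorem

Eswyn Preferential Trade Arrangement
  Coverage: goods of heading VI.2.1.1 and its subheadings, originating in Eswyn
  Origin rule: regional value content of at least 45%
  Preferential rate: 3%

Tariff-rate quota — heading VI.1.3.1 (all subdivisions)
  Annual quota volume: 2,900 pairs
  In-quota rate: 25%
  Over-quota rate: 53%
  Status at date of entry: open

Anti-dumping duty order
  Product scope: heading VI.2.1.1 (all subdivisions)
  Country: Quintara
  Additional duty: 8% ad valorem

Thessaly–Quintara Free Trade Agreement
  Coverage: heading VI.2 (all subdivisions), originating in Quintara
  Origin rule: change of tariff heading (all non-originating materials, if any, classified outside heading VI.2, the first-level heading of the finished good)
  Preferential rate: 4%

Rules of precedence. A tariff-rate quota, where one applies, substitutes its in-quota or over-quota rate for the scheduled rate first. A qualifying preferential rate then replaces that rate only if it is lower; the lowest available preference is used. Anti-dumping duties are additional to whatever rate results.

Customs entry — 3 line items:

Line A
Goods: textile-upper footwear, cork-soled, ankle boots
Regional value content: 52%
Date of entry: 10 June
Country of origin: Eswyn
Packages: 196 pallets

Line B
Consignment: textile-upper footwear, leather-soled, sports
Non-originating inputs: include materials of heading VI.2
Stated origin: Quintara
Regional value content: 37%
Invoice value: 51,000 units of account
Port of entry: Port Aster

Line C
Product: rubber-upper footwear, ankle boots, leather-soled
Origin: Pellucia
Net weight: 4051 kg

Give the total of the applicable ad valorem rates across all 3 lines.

36%

Line A: textile-upper → VI.2; cork-soled → VI.2.2; ankle boots → VI.2.2.1. Scheduled 4%. Eswyn agreement on VI.2.1.1: VI.2.2.1 not covered. → 4%.
Line B: textile-upper → VI.2; leather-soled → VI.2.3; sports → VI.2.3.2. Scheduled 16%. Quintara agreement on VI.1.3: VI.2.3.2 not covered; Quintara agreement on VI.2: CTH not met. → 16%.
Line C: rubber-upper → VI.1; leather-soled → VI.1.1; ankle boots → VI.1.1.2. Scheduled 16%. No special measure applies. → 16%.
Sum: 4% + 16% + 16% = 36%.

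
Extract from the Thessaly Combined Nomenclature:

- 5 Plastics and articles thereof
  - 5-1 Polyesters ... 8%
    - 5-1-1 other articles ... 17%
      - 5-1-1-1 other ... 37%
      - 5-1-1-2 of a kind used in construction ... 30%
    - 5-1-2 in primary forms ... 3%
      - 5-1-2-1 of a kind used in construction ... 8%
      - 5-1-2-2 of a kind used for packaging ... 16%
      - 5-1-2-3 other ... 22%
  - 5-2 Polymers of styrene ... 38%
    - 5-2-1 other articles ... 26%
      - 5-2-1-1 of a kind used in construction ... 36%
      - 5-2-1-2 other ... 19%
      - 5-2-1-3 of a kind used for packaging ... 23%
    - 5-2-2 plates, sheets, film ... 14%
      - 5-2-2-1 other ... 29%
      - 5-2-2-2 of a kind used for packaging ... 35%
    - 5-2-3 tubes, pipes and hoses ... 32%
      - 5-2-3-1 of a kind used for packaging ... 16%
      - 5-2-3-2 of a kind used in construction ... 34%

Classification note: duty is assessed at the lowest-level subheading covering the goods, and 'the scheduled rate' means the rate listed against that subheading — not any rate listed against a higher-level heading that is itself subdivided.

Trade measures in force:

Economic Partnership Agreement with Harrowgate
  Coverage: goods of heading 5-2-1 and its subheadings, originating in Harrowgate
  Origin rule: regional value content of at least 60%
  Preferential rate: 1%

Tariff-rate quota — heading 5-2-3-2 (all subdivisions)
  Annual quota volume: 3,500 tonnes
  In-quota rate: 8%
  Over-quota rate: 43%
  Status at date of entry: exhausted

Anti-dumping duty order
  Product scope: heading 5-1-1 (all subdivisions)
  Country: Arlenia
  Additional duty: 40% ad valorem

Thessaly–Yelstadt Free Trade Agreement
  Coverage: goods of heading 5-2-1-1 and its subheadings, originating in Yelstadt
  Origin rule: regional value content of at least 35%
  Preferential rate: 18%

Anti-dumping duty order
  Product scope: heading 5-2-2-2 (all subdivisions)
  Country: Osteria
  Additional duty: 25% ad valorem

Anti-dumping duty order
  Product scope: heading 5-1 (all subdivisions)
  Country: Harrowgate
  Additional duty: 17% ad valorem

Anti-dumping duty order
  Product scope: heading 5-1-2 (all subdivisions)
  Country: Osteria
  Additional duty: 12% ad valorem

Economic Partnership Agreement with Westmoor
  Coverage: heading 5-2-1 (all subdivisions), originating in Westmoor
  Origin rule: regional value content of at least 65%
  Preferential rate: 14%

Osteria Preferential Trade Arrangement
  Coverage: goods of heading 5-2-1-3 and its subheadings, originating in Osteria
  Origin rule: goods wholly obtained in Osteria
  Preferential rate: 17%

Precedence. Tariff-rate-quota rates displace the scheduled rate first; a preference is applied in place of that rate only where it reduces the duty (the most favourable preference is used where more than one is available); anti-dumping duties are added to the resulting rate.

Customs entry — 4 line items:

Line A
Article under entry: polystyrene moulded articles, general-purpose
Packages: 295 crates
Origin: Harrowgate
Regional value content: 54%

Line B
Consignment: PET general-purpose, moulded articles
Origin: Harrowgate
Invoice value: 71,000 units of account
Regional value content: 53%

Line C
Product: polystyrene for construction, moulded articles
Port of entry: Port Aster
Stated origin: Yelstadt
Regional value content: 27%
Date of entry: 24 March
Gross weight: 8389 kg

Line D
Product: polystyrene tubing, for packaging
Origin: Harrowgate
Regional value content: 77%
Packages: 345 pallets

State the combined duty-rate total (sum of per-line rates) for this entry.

125%

Line A: polystyrene → 5-2; moulded articles → 5-2-1; general-purpose → 5-2-1-2. Scheduled 19%. Harrowgate agreement on 5-2-1: RVC < 60%. → 19%.
Line B: PET → 5-1; moulded articles → 5-1-1; general-purpose → 5-1-1-1. Scheduled 37%. Harrowgate agreement on 5-2-1: 5-1-1-1 not covered; anti-dumping (Harrowgate, 5-1): +17%; total 37% + 17% = 54%. → 54%.
Line C: polystyrene → 5-2; moulded articles → 5-2-1; for construction → 5-2-1-1. Scheduled 36%. Yelstadt agreement on 5-2-1-1: RVC < 35%. → 36%.
Line D: polystyrene → 5-2; tubing → 5-2-3; for packaging → 5-2-3-1. Scheduled 16%. Harrowgate agreement on 5-2-1: 5-2-3-1 not covered. → 16%.
Sum: 19% + 54% + 36% + 16% = 125%.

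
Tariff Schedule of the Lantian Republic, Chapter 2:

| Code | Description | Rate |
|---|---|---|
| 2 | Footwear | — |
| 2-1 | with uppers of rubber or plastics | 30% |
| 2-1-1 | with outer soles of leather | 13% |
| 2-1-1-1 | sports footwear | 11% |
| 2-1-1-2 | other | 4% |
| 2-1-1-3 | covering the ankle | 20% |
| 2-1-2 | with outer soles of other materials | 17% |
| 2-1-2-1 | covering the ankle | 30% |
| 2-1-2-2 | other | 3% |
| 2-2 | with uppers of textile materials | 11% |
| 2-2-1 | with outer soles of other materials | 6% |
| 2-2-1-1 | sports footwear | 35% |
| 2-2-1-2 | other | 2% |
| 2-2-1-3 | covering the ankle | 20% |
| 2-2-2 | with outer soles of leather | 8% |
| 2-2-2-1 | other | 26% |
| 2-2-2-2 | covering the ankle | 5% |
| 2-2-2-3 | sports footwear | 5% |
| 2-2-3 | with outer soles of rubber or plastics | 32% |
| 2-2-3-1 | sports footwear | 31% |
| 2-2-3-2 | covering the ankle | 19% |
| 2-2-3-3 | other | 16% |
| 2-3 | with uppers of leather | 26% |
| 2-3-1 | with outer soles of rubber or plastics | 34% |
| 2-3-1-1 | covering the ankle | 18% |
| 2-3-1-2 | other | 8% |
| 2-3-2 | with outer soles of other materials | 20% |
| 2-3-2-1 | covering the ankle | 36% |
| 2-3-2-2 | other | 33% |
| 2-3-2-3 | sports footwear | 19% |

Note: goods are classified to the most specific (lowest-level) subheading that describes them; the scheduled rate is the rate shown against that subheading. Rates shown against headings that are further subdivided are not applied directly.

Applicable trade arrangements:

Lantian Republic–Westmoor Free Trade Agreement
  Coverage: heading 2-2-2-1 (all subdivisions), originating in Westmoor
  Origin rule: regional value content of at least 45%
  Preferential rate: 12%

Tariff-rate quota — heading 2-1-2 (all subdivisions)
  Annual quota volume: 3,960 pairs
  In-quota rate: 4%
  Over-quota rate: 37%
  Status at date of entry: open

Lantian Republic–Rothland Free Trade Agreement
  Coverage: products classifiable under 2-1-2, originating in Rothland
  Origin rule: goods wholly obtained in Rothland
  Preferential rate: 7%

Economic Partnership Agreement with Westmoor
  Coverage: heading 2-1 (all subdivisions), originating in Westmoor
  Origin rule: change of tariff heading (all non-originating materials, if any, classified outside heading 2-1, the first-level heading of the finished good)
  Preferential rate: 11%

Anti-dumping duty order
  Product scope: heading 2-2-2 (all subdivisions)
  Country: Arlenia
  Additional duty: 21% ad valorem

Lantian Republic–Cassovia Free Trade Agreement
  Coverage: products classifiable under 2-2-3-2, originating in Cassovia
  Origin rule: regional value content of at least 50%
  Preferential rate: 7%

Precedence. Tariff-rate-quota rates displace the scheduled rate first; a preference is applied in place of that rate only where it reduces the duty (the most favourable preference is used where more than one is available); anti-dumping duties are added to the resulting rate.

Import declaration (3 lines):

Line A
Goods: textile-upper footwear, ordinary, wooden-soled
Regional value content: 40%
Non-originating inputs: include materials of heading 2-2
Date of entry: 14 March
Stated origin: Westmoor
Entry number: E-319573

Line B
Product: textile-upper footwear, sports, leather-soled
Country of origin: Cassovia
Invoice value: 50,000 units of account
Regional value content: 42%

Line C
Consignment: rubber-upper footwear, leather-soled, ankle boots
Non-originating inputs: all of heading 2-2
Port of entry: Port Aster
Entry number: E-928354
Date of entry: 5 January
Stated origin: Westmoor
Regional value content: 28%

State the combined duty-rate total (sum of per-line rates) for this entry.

18%

Line A: textile-upper → 2-2; wooden-soled → 2-2-1; ordinary → 2-2-1-2. Scheduled 2%. Westmoor agreement on 2-2-2-1: 2-2-1-2 not covered; Westmoor agreement on 2-1: 2-2-1-2 not covered. → 2%.
Line B: textile-upper → 2-2; leather-soled → 2-2-2; sports → 2-2-2-3. Scheduled 5%. Cassovia agreement on 2-2-3-2: 2-2-2-3 not covered. → 5%.
Line C: rubber-upper → 2-1; leather-soled → 2-1-1; ankle boots → 2-1-1-3. Scheduled 20%. Westmoor agreement on 2-2-2-1: 2-1-1-3 not covered; Westmoor agreement on 2-1: CTH met → 11% available; preferential 11%. → 11%.
Sum: 2% + 5% + 11% = 18%.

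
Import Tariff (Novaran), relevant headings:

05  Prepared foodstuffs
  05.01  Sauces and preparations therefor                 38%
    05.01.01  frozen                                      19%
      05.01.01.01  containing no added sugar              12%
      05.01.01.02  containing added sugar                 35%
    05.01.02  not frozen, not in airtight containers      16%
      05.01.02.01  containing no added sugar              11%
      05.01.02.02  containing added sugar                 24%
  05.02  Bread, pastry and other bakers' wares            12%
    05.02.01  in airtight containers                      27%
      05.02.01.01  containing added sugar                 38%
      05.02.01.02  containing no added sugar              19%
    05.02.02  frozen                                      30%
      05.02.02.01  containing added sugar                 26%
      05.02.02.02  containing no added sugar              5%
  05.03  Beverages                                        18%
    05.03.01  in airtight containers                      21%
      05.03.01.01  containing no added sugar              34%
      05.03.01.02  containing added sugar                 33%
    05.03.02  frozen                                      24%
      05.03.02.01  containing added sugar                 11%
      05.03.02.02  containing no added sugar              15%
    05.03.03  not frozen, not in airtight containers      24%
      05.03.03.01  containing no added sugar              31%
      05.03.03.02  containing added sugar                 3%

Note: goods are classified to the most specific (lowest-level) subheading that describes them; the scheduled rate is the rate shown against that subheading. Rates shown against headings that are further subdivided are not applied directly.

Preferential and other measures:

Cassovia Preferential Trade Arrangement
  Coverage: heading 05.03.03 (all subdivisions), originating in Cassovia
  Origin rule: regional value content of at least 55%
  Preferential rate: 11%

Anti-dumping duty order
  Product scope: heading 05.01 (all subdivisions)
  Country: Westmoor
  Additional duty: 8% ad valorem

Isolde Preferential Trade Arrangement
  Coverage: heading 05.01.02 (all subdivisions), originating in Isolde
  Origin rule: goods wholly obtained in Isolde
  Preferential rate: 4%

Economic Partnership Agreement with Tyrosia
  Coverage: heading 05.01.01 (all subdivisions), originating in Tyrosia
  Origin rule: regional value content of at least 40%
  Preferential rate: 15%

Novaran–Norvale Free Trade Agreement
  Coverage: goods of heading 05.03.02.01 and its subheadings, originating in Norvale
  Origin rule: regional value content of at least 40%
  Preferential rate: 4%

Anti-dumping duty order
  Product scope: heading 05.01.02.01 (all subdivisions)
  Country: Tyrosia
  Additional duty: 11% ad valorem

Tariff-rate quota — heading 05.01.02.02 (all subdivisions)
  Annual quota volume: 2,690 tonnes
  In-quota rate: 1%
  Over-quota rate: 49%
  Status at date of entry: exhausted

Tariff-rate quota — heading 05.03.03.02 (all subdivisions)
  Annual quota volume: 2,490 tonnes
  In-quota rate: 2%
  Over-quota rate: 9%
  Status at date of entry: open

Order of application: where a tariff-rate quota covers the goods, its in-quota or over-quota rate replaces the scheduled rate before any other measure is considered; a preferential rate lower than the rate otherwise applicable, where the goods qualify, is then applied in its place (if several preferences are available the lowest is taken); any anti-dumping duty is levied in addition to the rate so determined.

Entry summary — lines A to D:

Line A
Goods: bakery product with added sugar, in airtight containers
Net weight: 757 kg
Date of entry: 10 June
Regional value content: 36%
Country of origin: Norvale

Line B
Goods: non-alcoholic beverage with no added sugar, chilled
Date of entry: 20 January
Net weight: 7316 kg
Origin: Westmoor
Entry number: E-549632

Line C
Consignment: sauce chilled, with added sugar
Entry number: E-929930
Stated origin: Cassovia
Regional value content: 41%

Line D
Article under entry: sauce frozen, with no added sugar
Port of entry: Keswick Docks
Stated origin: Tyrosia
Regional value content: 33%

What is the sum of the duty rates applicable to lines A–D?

130%

Line A: bakery product → 05.02; in airtight containers → 05.02.01; with added sugar → 05.02.01.01. Scheduled 38%. Norvale agreement on 05.03.02.01: 05.02.01.01 not covered. → 38%.
Line B: non-alcoholic beverage → 05.03; chilled → 05.03.03; with no added sugar → 05.03.03.01. Scheduled 31%. No special measure applies. → 31%.
Line C: sauce → 05.01; chilled → 05.01.02; with added sugar → 05.01.02.02. Scheduled 24%. quota on 05.01.02.02 exhausted → over-quota 49%; Cassovia agreement on 05.03.03: 05.01.02.02 not covered. → 49%.
Line D: sauce → 05.01; frozen → 05.01.01; with no added sugar → 05.01.01.01. Scheduled 12%. Tyrosia agreement on 05.01.01: RVC < 40%. → 12%.
Sum: 38% + 31% + 49% + 12% = 130%.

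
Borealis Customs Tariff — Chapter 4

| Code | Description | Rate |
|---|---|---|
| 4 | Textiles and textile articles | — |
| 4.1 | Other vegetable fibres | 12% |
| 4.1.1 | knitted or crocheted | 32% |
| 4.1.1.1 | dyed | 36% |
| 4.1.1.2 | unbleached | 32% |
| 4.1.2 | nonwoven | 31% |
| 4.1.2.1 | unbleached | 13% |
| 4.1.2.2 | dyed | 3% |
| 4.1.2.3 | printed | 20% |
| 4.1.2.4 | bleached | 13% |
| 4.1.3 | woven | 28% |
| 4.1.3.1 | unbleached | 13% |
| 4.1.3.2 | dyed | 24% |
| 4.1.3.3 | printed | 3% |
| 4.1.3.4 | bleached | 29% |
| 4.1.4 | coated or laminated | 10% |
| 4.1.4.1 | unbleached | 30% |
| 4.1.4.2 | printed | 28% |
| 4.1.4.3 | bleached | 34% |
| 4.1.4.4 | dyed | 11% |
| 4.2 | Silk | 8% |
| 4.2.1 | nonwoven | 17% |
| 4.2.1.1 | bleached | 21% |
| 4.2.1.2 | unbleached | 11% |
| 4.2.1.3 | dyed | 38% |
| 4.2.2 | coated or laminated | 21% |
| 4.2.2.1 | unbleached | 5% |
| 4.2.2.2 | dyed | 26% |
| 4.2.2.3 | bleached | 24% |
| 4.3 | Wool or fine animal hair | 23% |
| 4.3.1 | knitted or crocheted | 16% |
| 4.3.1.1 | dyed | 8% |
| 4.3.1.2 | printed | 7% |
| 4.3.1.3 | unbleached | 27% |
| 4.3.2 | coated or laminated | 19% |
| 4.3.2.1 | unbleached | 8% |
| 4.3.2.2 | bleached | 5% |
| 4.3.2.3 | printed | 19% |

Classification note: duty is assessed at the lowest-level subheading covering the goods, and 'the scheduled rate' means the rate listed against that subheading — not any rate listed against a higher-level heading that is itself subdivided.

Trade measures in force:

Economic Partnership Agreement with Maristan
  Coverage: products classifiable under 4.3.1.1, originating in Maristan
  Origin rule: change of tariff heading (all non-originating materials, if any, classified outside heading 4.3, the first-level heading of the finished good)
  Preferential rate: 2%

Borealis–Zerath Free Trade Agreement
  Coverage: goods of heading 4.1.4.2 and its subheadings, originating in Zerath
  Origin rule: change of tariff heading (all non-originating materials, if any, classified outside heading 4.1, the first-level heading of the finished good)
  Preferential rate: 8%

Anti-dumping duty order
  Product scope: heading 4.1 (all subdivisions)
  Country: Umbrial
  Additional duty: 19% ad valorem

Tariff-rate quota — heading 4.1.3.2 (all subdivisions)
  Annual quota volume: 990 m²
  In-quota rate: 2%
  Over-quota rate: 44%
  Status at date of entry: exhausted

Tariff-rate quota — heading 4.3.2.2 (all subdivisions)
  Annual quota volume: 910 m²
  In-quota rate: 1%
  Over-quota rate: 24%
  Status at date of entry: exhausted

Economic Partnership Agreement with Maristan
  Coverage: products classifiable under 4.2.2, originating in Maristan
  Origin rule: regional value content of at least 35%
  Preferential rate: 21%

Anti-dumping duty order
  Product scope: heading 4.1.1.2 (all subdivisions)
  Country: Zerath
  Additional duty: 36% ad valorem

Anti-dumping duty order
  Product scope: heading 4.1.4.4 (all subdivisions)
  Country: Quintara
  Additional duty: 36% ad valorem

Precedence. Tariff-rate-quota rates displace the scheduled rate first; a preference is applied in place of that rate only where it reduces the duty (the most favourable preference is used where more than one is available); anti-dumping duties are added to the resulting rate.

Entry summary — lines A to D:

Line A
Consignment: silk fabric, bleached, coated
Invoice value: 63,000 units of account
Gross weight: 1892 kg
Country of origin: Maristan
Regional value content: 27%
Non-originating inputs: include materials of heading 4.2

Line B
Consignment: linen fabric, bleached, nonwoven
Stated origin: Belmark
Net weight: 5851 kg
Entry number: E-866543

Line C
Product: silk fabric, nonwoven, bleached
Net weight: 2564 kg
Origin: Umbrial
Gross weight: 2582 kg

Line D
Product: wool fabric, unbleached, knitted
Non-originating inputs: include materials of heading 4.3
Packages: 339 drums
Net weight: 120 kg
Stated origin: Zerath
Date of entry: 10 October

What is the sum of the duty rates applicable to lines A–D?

Line A: silk → 4.2; coated → 4.2.2; bleached → 4.2.2.3. Scheduled 24%. Maristan agreement on 4.3.1.1: 4.2.2.3 not covered; Maristan agreement on 4.2.2: RVC < 35%. → 24%.
Line B: linen → 4.1; nonwoven → 4.1.2; bleached → 4.1.2.4. Scheduled 13%. No special measure applies. → 13%.
Line C: silk → 4.2; nonwoven → 4.2.1; bleached → 4.2.1.1. Scheduled 21%. No special measure applies. → 21%.
Line D: wool → 4.3; knitted → 4.3.1; unbleached → 4.3.1.3. Scheduled 27%. Zerath agreement on 4.1.4.2: 4.3.1.3 not covered. → 27%.
Sum: 24% + 13% + 21% + 27% = 85%.

85%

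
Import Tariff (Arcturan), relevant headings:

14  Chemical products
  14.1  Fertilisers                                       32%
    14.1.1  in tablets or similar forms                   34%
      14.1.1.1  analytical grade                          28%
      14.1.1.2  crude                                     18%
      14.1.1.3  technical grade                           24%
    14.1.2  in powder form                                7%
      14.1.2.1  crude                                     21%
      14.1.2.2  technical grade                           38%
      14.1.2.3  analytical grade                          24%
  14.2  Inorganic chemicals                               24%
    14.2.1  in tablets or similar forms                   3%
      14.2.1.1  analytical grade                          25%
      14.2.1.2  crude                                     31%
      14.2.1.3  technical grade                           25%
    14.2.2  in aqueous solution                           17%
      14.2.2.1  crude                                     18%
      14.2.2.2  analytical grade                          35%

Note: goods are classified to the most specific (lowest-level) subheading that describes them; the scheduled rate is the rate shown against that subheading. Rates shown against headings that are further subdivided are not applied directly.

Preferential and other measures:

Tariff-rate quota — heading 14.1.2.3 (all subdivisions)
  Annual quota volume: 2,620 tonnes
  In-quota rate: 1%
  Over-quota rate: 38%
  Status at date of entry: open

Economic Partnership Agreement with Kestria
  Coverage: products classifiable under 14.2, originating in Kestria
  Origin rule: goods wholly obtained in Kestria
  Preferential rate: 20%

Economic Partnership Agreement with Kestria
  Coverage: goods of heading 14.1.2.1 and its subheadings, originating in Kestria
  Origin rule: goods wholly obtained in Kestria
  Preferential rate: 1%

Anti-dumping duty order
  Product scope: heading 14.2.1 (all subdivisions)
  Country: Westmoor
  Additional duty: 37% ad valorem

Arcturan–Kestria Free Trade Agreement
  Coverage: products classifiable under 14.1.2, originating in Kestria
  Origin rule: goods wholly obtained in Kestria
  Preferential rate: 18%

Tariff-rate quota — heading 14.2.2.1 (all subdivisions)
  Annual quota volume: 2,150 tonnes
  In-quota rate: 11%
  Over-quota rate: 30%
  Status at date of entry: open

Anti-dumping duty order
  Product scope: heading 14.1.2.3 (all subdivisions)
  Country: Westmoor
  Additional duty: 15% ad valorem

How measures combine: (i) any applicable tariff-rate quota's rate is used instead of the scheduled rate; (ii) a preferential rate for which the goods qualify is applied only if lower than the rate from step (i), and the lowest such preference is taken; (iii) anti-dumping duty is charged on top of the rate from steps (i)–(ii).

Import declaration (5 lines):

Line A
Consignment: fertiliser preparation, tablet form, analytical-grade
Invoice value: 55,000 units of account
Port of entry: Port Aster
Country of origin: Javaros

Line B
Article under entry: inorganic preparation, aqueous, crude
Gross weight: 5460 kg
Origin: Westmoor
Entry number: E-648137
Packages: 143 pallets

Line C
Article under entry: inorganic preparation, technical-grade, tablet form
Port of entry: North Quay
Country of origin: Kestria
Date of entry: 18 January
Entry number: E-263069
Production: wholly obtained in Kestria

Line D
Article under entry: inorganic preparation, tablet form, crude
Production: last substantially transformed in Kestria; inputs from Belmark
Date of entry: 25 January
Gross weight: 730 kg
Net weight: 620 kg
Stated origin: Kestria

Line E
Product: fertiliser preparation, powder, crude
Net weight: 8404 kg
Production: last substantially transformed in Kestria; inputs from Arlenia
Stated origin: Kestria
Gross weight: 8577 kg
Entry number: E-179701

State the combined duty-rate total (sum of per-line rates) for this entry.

Line A: fertiliser → 14.1; tablet form → 14.1.1; analytical-grade → 14.1.1.1. Scheduled 28%. No special measure applies. → 28%.
Line B: inorganic → 14.2; aqueous → 14.2.2; crude → 14.2.2.1. Scheduled 18%. quota on 14.2.2.1 open → in-quota 11%. → 11%.
Line C: inorganic → 14.2; tablet form → 14.2.1; technical-grade → 14.2.1.3. Scheduled 25%. Kestria agreement on 14.2: wholly obtained → 20% available; Kestria agreement on 14.1.2.1: 14.2.1.3 not covered; Kestria agreement on 14.1.2: 14.2.1.3 not covered; preferential 20%. → 20%.
Line D: inorganic → 14.2; tablet form → 14.2.1; crude → 14.2.1.2. Scheduled 31%. Kestria agreement on 14.2: not wholly obtained; Kestria agreement on 14.1.2.1: 14.2.1.2 not covered; Kestria agreement on 14.1.2: 14.2.1.2 not covered. → 31%.
Line E: fertiliser → 14.1; powder → 14.1.2; crude → 14.1.2.1. Scheduled 21%. Kestria agreement on 14.2: 14.1.2.1 not covered; Kestria agreement on 14.1.2.1: not wholly obtained; Kestria agreement on 14.1.2: not wholly obtained. → 21%.
Sum: 28% + 11% + 20% + 31% + 21% = 111%.

111%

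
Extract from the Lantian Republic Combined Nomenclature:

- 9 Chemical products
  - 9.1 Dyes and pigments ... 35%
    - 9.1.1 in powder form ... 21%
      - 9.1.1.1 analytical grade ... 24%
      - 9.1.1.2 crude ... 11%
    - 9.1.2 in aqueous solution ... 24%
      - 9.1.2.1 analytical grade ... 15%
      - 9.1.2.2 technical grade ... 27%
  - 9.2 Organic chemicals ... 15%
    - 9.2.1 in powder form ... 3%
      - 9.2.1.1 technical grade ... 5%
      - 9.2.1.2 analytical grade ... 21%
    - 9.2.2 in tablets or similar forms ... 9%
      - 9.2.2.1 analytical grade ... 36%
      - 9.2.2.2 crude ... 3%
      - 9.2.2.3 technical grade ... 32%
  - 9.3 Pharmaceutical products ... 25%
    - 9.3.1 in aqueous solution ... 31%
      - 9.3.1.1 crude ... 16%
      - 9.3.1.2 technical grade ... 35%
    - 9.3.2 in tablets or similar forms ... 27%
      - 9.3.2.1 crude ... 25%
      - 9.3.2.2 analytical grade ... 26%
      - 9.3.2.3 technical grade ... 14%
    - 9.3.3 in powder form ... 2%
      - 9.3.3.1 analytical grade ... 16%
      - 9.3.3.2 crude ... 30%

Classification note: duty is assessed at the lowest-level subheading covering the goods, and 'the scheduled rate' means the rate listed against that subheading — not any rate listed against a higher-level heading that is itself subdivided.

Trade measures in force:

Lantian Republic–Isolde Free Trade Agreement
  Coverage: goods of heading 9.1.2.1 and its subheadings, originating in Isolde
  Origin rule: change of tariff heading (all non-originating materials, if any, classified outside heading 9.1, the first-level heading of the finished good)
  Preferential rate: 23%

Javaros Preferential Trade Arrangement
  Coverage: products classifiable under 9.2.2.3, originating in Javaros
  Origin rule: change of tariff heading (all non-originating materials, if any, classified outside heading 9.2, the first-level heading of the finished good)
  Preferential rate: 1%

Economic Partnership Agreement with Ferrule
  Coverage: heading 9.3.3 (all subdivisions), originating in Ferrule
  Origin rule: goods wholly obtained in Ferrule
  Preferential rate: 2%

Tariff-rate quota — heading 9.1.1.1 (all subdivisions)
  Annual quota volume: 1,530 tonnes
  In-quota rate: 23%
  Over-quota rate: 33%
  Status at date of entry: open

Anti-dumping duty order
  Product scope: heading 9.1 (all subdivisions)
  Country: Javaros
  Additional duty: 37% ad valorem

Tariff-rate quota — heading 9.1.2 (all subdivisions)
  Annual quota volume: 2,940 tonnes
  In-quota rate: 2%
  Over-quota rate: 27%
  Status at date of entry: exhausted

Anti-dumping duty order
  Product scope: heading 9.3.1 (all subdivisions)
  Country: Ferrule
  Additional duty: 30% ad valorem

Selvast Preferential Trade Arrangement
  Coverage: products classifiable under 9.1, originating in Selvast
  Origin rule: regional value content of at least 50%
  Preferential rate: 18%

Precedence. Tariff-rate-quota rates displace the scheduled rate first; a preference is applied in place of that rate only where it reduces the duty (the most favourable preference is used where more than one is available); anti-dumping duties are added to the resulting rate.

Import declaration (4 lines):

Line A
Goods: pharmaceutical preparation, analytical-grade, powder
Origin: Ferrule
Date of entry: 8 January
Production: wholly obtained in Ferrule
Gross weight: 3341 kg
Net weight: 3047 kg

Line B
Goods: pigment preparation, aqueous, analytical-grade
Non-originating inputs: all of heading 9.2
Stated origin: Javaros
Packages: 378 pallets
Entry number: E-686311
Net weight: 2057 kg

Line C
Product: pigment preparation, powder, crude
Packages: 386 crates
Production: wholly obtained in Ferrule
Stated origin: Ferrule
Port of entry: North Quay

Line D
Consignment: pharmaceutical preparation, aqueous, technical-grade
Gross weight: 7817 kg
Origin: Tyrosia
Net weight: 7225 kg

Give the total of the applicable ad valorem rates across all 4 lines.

Line A: pharmaceutical → 9.3; powder → 9.3.3; analytical-grade → 9.3.3.1. Scheduled 16%. Ferrule agreement on 9.3.3: wholly obtained → 2% available; preferential 2%. → 2%.
Line B: pigment → 9.1; aqueous → 9.1.2; analytical-grade → 9.1.2.1. Scheduled 15%. quota on 9.1.2 exhausted → over-quota 27%; Javaros agreement on 9.2.2.3: 9.1.2.1 not covered; anti-dumping (Javaros, 9.1): +37%; total 27% + 37% = 64%. → 64%.
Line C: pigment → 9.1; powder → 9.1.1; crude → 9.1.1.2. Scheduled 11%. Ferrule agreement on 9.3.3: 9.1.1.2 not covered. → 11%.
Line D: pharmaceutical → 9.3; aqueous → 9.3.1; technical-grade → 9.3.1.2. Scheduled 35%. No special measure applies. → 35%.
Sum: 2% + 64% + 11% + 35% = 112%.

112%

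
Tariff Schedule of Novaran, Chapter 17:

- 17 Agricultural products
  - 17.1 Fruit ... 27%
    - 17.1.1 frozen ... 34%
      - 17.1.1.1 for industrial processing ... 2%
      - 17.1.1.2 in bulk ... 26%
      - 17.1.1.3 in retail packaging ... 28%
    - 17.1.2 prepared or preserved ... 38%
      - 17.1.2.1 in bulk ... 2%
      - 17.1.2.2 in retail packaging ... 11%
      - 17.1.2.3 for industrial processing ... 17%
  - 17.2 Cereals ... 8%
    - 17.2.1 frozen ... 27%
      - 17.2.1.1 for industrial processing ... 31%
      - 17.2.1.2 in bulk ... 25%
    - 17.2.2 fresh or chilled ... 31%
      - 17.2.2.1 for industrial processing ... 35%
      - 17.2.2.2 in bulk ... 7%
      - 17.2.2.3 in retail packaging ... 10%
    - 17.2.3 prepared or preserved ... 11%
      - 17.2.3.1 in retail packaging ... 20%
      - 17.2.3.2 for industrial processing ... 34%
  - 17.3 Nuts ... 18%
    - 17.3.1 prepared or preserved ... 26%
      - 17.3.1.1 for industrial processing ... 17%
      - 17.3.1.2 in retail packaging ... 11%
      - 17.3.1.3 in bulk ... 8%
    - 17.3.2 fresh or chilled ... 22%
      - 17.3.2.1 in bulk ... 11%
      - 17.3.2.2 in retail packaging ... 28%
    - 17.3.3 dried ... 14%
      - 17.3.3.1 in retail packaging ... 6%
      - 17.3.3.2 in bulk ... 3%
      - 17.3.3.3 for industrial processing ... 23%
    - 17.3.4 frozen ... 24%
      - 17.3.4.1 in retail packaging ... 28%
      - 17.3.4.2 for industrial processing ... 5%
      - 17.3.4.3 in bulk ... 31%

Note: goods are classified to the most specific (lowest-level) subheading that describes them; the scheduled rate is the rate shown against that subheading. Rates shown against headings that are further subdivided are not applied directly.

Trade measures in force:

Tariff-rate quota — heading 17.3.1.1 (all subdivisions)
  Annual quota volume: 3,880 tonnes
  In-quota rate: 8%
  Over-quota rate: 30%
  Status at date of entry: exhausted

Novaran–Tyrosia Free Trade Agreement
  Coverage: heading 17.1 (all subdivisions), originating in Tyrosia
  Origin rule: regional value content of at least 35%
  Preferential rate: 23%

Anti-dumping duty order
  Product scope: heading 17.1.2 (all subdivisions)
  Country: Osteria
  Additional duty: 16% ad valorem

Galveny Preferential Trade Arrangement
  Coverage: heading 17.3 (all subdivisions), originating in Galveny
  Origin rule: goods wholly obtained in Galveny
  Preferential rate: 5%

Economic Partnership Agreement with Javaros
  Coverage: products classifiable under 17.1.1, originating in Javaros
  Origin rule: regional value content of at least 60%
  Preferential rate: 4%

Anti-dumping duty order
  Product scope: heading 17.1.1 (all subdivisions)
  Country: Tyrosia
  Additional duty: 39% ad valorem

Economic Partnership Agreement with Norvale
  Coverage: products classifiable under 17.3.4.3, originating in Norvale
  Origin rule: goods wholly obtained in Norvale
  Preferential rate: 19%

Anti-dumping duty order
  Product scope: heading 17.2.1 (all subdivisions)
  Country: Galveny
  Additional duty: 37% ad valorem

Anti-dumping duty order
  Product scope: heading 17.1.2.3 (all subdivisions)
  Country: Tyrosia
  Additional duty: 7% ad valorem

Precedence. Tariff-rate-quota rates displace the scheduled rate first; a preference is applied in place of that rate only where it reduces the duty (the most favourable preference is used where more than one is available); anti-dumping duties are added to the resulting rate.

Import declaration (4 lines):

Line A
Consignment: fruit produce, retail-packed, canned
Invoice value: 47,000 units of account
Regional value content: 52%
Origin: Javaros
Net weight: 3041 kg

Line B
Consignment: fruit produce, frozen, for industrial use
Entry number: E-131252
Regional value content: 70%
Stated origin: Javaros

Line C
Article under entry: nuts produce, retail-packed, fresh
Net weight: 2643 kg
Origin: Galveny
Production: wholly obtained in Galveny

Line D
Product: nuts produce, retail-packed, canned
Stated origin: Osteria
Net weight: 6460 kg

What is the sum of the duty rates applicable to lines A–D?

29%

Line A: fruit → 17.1; canned → 17.1.2; retail-packed → 17.1.2.2. Scheduled 11%. Javaros agreement on 17.1.1: 17.1.2.2 not covered. → 11%.
Line B: fruit → 17.1; frozen → 17.1.1; for industrial use → 17.1.1.1. Scheduled 2%. Javaros agreement on 17.1.1: RVC ≥ 60% → 4% available; preference 4% not lower than 2% → no reduction. → 2%.
Line C: nuts → 17.3; fresh → 17.3.2; retail-packed → 17.3.2.2. Scheduled 28%. Galveny agreement on 17.3: wholly obtained → 5% available; preferential 5%. → 5%.
Line D: nuts → 17.3; canned → 17.3.1; retail-packed → 17.3.1.2. Scheduled 11%. No special measure applies. → 11%.
Sum: 11% + 2% + 5% + 11% = 29%.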